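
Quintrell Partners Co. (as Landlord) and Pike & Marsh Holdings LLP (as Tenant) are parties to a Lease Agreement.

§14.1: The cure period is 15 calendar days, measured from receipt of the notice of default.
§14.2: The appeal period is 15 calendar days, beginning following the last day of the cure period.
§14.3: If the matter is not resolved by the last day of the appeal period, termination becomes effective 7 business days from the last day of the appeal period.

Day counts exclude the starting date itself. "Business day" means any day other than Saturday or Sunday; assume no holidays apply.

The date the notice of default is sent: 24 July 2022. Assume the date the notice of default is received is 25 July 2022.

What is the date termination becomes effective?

Adding 15 calendar days to 25 July 2022 gives 9 August 2022, which is the last day of the cure period.
The last day of the appeal period: 9 August 2022 + 15 days = 24 August 2022.
The date termination becomes effective: counting 7 business days from Wednesday, 24 August 2022 (Aug 25, Aug 26, Aug 29, Aug 30, Aug 31, Sep 1, Sep 2, skipping weekends) reaches Friday, 2 September 2022.

2 September 2022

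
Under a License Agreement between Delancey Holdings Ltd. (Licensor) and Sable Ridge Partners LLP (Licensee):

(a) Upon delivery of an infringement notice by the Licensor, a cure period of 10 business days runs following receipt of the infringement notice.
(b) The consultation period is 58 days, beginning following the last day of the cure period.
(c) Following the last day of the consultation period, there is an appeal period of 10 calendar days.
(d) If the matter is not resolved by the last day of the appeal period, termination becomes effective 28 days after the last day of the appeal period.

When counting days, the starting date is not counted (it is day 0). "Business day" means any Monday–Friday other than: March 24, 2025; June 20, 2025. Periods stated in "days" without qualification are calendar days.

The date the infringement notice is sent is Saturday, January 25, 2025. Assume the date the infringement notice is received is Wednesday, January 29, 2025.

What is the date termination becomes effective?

May 19, 2025

The last day of the cure period: 10 business days after Wednesday, January 29, 2025, skipping weekends — Jan 30, Jan 31, Feb 3, Feb 4, Feb 5, Feb 6, Feb 7, Feb 10, Feb 11, Feb 12 — lands on Wednesday, February 12, 2025.
Adding 58 calendar days to February 12, 2025 gives April 11, 2025, which is the last day of the consultation period.
Adding 10 calendar days to April 11, 2025 gives April 21, 2025, which is the last day of the appeal period.
Adding 28 calendar days to April 21, 2025 gives May 19, 2025, which is the date termination becomes effective.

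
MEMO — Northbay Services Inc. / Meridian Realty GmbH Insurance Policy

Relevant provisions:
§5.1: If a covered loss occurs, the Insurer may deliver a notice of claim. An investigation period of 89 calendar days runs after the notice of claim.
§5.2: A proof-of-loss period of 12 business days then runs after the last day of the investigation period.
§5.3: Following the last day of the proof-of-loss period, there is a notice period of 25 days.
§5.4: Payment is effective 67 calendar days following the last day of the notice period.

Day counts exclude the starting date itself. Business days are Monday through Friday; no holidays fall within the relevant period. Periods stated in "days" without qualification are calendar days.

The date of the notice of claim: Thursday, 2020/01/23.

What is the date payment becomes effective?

2020/08/07

The last day of the investigation period: 2020/01/23 + 89 days = 2020/04/21.
From Tuesday, 2020/04/21, 12 business days (Apr 22, Apr 23, Apr 24, Apr 27, …, May 5, May 6, May 7, skipping weekends) brings us to Thursday, 2020/05/07, which is the last day of the proof-of-loss period.
Adding 25 calendar days to 2020/05/07 gives 2020/06/01, which is the last day of the notice period.
Adding 67 calendar days to 2020/06/01 gives 2020/08/07, which is the date payment becomes effective.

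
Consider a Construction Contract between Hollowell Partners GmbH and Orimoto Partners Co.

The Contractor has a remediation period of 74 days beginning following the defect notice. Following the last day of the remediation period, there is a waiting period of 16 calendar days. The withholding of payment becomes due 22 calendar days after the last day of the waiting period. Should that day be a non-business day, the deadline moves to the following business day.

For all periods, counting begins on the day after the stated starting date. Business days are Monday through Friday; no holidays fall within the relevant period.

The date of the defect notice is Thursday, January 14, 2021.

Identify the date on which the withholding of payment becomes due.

May 6, 2021

The last day of the remediation period: 74 calendar days after January 14, 2021 is March 29, 2021.
The last day of the waiting period: March 29, 2021 + 16 days = April 14, 2021.
The date on which the withholding of payment becomes due: April 14, 2021 + 22 days = May 6, 2021. May 6, 2021 is a Thursday, so no roll-forward applies.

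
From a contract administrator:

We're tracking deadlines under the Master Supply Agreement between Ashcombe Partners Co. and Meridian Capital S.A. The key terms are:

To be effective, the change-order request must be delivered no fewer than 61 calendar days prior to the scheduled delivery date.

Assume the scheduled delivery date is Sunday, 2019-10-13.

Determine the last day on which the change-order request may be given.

2019-10-13 minus 61 days is 2019-08-13.

2019-08-13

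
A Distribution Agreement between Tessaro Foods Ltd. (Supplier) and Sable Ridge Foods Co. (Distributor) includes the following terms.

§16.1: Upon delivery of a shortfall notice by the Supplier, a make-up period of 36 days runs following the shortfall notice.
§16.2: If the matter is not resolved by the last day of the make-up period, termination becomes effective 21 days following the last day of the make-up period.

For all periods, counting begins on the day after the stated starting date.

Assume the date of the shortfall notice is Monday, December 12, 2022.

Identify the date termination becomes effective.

The last day of the make-up period: December 12, 2022 + 36 days = January 17, 2023.
Adding 21 calendar days to January 17, 2023 gives February 7, 2023, which is the date termination becomes effective.

February 7, 2023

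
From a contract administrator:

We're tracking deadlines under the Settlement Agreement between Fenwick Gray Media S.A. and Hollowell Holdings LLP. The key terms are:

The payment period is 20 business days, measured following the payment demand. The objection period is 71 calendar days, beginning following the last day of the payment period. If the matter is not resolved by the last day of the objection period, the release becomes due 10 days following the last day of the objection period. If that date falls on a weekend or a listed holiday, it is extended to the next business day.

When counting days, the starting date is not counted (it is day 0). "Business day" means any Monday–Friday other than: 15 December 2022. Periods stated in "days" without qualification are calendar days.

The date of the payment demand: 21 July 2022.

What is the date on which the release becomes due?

7 November 2022

The last day of the payment period: 20 business days after Thursday, 21 July 2022, skipping weekends — Jul 22, Jul 25, Jul 26, Jul 27, …, Aug 16, Aug 17, Aug 18 — lands on Thursday, 18 August 2022.
The last day of the objection period: 71 calendar days after 18 August 2022 is 28 October 2022.
The date on which the release becomes due: 10 calendar days after 28 October 2022 is 7 November 2022. 7 November 2022 is a Monday and is not a listed holiday, so no roll-forward applies.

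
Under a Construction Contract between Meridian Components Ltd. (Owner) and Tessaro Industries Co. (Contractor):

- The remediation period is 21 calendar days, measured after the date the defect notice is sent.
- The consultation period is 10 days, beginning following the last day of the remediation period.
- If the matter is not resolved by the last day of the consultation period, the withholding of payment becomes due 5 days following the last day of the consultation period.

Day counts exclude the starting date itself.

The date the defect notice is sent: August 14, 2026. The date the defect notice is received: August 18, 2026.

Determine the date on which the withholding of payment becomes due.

The last day of the remediation period: 21 calendar days after August 14, 2026 is September 4, 2026.
The last day of the consultation period: 10 calendar days after September 4, 2026 is September 14, 2026.
The date on which the withholding of payment becomes due: 5 calendar days after September 14, 2026 is September 19, 2026.

September 19, 2026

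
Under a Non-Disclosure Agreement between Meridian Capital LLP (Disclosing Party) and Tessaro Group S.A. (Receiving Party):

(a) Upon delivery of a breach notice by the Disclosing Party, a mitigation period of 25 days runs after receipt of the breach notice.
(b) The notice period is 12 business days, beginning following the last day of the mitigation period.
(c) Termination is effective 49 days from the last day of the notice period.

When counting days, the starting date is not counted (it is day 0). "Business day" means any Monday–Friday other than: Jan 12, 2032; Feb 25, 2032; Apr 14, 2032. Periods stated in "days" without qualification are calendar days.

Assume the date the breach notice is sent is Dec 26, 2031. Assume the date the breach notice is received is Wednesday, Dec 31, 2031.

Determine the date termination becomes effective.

The last day of the mitigation period: 25 calendar days after Dec 31, 2031 is Jan 25, 2032.
The last day of the notice period: counting 12 business days from Sunday, Jan 25, 2032 (Jan 26, Jan 27, Jan 28, Jan 29, …, Feb 6, Feb 9, Feb 10, skipping weekends) reaches Tuesday, Feb 10, 2032.
The date termination becomes effective: 49 calendar days after Feb 10, 2032 is Mar 30, 2032.

Mar 30, 2032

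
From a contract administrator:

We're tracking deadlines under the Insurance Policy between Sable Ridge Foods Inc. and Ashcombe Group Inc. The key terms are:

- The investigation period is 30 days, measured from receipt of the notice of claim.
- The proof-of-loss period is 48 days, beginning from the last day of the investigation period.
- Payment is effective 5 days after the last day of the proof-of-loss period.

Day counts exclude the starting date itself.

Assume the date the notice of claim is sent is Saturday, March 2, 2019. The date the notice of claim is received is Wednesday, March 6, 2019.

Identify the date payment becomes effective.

May 28, 2019

Adding 30 calendar days to March 6, 2019 gives April 5, 2019, which is the last day of the investigation period.
Adding 48 calendar days to April 5, 2019 gives May 23, 2019, which is the last day of the proof-of-loss period.
Adding 5 calendar days to May 23, 2019 gives May 28, 2019, which is the date payment becomes effective.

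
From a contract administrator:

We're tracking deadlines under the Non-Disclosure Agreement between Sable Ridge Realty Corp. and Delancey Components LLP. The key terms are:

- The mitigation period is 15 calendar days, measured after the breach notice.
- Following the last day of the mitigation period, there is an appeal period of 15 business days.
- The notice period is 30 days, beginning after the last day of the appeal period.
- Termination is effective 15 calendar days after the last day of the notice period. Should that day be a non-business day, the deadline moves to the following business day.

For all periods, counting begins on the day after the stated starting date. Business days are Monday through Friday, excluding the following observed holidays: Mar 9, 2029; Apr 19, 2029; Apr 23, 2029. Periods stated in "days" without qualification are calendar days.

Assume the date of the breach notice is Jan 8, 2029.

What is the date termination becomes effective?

Mar 30, 2029

The last day of the mitigation period: 15 calendar days after Jan 8, 2029 is Jan 23, 2029.
The last day of the appeal period: counting 15 business days from Tuesday, Jan 23, 2029 (Jan 24, Jan 25, Jan 26, Jan 29, …, Feb 9, Feb 12, Feb 13, skipping weekends) reaches Tuesday, Feb 13, 2029.
The last day of the notice period: Feb 13, 2029 + 30 days = Mar 15, 2029.
The date termination becomes effective: 15 calendar days after Mar 15, 2029 is Mar 30, 2029. Mar 30, 2029 is a Friday and is not a listed holiday, so no roll-forward applies.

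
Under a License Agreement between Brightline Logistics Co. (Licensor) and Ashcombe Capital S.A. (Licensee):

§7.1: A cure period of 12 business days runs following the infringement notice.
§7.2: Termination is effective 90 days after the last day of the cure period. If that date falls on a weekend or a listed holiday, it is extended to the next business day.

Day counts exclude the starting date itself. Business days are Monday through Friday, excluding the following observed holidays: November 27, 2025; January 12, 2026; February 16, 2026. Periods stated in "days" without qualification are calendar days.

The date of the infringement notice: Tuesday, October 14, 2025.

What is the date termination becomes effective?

January 28, 2026

The last day of the cure period: 12 business days after Tuesday, October 14, 2025, skipping weekends — Oct 15, Oct 16, Oct 17, Oct 20, …, Oct 28, Oct 29, Oct 30 — lands on Thursday, October 30, 2025.
The date termination becomes effective: 90 calendar days after October 30, 2025 is January 28, 2026. January 28, 2026 is a Wednesday and is not a listed holiday, so no roll-forward applies.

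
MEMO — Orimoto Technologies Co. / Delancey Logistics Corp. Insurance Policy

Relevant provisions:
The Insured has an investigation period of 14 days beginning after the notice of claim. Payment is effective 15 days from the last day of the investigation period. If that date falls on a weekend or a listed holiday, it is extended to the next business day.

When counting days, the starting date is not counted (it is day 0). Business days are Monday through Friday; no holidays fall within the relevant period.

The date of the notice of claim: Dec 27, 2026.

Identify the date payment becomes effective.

Adding 14 calendar days to Dec 27, 2026 gives Jan 10, 2027, which is the last day of the investigation period.
The date payment becomes effective: Jan 10, 2027 + 15 days = Jan 25, 2027. Jan 25, 2027 is a Monday, so no roll-forward applies.

Jan 25, 2027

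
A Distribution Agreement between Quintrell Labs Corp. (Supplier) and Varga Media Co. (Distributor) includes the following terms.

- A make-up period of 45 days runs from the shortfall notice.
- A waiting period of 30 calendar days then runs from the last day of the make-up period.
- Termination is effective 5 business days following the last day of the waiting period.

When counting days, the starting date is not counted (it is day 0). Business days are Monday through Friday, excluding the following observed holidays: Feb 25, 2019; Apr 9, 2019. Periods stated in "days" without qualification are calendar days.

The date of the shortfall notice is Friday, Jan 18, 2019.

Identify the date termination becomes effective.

The last day of the make-up period: Jan 18, 2019 + 45 days = Mar 4, 2019.
The last day of the waiting period: 30 calendar days after Mar 4, 2019 is Apr 3, 2019.
The date termination becomes effective: 5 business days after Wednesday, Apr 3, 2019, skipping weekends and the listed holiday on Apr 9 — Apr 4, Apr 5, Apr 8, Apr 10, Apr 11 — lands on Thursday, Apr 11, 2019.

Apr 11, 2019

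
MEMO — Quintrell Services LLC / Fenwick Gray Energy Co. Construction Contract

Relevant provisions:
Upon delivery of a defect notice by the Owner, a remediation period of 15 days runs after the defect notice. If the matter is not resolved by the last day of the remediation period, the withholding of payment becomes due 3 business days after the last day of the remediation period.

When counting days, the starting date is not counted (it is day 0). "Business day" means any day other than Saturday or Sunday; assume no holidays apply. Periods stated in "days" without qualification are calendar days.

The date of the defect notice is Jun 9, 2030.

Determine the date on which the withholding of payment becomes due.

Adding 15 calendar days to Jun 9, 2030 gives Jun 24, 2030, which is the last day of the remediation period.
The date on which the withholding of payment becomes due: 3 business days after Monday, Jun 24, 2030, skipping weekends — Jun 25, Jun 26, Jun 27 — lands on Thursday, Jun 27, 2030.

Jun 27, 2030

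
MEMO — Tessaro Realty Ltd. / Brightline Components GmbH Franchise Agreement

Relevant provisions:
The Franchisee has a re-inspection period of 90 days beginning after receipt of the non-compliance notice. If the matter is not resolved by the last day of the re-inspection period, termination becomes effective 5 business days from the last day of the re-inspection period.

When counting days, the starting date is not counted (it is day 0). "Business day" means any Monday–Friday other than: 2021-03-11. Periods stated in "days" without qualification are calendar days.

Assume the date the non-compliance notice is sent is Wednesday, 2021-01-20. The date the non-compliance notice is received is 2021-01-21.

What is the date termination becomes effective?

Adding 90 calendar days to 2021-01-21 gives 2021-04-21, which is the last day of the re-inspection period.
The date termination becomes effective: counting 5 business days from Wednesday, 2021-04-21 (Apr 22, Apr 23, Apr 26, Apr 27, Apr 28, skipping weekends) reaches Wednesday, 2021-04-28.

2021-04-28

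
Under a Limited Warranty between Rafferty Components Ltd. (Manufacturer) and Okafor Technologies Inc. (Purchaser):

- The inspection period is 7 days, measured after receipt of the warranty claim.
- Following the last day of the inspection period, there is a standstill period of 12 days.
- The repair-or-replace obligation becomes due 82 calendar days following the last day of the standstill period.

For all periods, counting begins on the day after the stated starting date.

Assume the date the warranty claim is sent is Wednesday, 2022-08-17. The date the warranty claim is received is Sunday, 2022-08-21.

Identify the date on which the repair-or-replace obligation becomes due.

2022-11-30

The last day of the inspection period: 7 calendar days after 2022-08-21 is 2022-08-28.
The last day of the standstill period: 12 calendar days after 2022-08-28 is 2022-09-09.
The date on which the repair-or-replace obligation becomes due: 82 calendar days after 2022-09-09 is 2022-11-30.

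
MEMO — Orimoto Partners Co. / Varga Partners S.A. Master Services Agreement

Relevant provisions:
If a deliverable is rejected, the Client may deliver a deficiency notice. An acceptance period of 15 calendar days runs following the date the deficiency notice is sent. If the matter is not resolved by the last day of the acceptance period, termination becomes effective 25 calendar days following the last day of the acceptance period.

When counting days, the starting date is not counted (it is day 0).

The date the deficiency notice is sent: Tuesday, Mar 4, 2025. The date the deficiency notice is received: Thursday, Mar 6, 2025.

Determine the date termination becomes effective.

Apr 13, 2025

The last day of the acceptance period: 15 calendar days after Mar 4, 2025 is Mar 19, 2025.
The date termination becomes effective: 25 calendar days after Mar 19, 2025 is Apr 13, 2025.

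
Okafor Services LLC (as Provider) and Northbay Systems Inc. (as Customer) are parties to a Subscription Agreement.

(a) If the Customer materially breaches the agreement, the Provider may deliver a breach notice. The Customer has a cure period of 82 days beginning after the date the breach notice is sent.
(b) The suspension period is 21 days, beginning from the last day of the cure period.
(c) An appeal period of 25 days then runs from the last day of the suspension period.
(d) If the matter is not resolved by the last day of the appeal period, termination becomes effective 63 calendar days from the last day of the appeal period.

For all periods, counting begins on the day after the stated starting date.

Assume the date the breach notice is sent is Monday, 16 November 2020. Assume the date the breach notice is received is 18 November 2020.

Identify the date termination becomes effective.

Adding 82 calendar days to 16 November 2020 gives 6 February 2021, which is the last day of the cure period.
Adding 21 calendar days to 6 February 2021 gives 27 February 2021, which is the last day of the suspension period.
The last day of the appeal period: 25 calendar days after 27 February 2021 is 24 March 2021.
The date termination becomes effective: 63 calendar days after 24 March 2021 is 26 May 2021.

26 May 2021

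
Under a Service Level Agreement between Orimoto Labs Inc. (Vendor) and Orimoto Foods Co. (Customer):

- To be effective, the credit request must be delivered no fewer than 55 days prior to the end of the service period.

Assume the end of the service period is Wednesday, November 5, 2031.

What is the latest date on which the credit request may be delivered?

Counting back 55 calendar days from November 5, 2031 gives September 11, 2031.

September 11, 2031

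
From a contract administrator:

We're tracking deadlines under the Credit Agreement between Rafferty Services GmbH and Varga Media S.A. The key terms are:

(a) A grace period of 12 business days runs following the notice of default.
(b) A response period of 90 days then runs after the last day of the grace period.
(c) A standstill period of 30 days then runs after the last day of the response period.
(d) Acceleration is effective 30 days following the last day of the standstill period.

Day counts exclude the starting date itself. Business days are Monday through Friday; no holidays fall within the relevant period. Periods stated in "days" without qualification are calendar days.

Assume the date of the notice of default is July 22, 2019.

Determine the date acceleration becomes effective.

January 4, 2020

From Monday, July 22, 2019, 12 business days (Jul 23, Jul 24, Jul 25, Jul 26, …, Aug 5, Aug 6, Aug 7, skipping weekends) brings us to Wednesday, August 7, 2019, which is the last day of the grace period.
The last day of the response period: 90 calendar days after August 7, 2019 is November 5, 2019.
The last day of the standstill period: November 5, 2019 + 30 days = December 5, 2019.
The date acceleration becomes effective: 30 calendar days after December 5, 2019 is January 4, 2020.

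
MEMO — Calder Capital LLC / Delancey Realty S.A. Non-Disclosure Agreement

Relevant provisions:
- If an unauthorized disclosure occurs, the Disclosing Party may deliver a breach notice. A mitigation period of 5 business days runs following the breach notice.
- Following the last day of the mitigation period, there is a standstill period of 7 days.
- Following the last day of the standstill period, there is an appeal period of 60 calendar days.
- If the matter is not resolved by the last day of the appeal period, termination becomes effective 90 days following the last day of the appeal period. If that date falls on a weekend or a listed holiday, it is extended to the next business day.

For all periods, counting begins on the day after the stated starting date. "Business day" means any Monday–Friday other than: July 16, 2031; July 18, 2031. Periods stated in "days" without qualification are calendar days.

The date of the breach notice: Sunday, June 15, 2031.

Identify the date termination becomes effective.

From Sunday, June 15, 2031, 5 business days (Jun 16, Jun 17, Jun 18, Jun 19, Jun 20, skipping weekends) brings us to Friday, June 20, 2031, which is the last day of the mitigation period.
The last day of the standstill period: 7 calendar days after June 20, 2031 is June 27, 2031.
The last day of the appeal period: June 27, 2031 + 60 days = August 26, 2031.
Adding 90 calendar days to August 26, 2031 gives November 24, 2031, which is the date termination becomes effective. November 24, 2031 is a Monday and is not a listed holiday, so no roll-forward applies.

November 24, 2031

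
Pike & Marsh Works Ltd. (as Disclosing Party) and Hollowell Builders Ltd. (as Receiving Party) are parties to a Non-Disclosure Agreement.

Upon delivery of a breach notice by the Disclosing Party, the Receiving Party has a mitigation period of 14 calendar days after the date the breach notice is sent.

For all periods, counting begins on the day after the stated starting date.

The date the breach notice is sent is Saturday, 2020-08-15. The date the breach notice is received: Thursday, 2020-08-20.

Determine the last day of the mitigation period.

2020-08-29

The last day of the mitigation period: 2020-08-15 + 14 days = 2020-08-29.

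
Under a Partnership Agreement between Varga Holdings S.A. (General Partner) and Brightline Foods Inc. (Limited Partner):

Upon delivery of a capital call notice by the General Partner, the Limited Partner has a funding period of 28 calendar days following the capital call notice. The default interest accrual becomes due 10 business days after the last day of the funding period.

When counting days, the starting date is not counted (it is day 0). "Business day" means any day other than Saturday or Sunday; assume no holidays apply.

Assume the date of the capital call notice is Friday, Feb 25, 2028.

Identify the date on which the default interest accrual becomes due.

The last day of the funding period: 28 calendar days after Feb 25, 2028 is Mar 24, 2028.
The date on which the default interest accrual becomes due: 10 business days after Friday, Mar 24, 2028, skipping weekends — Mar 27, Mar 28, Mar 29, Mar 30, Mar 31, Apr 3, Apr 4, Apr 5, Apr 6, Apr 7 — lands on Friday, Apr 7, 2028.

Apr 7, 2028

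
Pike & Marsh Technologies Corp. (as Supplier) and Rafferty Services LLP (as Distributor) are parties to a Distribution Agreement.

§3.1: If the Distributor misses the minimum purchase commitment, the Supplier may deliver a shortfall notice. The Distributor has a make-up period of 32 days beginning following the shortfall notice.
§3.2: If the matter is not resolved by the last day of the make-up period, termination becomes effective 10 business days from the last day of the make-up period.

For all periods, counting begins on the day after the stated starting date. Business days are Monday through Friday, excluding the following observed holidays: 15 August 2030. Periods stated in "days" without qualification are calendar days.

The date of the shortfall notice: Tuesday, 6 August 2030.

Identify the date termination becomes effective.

The last day of the make-up period: 6 August 2030 + 32 days = 7 September 2030.
The date termination becomes effective: counting 10 business days from Saturday, 7 September 2030 (Sep 9, Sep 10, Sep 11, Sep 12, Sep 13, Sep 16, Sep 17, Sep 18, Sep 19, Sep 20, skipping weekends) reaches Friday, 20 September 2030.

20 September 2030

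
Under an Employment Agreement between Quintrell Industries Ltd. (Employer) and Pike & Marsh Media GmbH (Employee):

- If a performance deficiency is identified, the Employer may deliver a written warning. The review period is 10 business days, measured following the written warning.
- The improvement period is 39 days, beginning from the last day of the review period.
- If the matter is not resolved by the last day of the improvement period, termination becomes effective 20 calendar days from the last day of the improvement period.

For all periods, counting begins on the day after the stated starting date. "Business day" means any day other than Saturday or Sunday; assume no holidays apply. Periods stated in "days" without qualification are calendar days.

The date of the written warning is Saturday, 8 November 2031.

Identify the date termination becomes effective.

19 January 2032

The last day of the review period: 10 business days after Saturday, 8 November 2031, skipping weekends — Nov 10, Nov 11, Nov 12, Nov 13, Nov 14, Nov 17, Nov 18, Nov 19, Nov 20, Nov 21 — lands on Friday, 21 November 2031.
The last day of the improvement period: 39 calendar days after 21 November 2031 is 30 December 2031.
The date termination becomes effective: 20 calendar days after 30 December 2031 is 19 January 2032.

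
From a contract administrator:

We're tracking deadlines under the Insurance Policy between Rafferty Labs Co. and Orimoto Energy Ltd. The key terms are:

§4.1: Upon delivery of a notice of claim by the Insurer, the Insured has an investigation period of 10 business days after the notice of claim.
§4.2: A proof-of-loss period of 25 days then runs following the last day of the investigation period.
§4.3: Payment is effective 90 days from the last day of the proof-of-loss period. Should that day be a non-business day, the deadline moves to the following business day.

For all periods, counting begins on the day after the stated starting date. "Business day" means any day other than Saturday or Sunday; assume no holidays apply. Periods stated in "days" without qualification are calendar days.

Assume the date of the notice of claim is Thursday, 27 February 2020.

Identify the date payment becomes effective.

From Thursday, 27 February 2020, 10 business days (Feb 28, Mar 2, Mar 3, Mar 4, Mar 5, Mar 6, Mar 9, Mar 10, Mar 11, Mar 12, skipping weekends) brings us to Thursday, 12 March 2020, which is the last day of the investigation period.
The last day of the proof-of-loss period: 12 March 2020 + 25 days = 6 April 2020.
The date payment becomes effective: 6 April 2020 + 90 days = 5 July 2020. That falls on a Sunday, so it rolls to the next business day, Monday, 6 July 2020.

6 July 2020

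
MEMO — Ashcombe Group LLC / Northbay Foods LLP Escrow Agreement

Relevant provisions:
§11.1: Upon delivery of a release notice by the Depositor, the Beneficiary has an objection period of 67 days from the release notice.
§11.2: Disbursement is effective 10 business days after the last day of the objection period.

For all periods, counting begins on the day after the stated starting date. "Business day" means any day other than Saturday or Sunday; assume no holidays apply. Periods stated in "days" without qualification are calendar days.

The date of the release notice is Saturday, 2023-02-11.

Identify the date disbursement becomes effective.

2023-05-03

The last day of the objection period: 67 calendar days after 2023-02-11 is 2023-04-19.
The date disbursement becomes effective: counting 10 business days from Wednesday, 2023-04-19 (Apr 20, Apr 21, Apr 24, Apr 25, Apr 26, Apr 27, Apr 28, May 1, May 2, May 3, skipping weekends) reaches Wednesday, 2023-05-03.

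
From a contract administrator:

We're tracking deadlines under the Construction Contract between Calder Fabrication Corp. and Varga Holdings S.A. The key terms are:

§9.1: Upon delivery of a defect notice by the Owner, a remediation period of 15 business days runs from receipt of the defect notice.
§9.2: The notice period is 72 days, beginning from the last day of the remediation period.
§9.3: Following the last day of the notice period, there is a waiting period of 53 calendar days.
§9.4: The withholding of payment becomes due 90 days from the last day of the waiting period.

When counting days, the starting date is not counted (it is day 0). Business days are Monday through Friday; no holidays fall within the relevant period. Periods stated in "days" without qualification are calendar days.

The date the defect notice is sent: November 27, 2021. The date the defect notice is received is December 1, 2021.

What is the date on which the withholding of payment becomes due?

From Wednesday, December 1, 2021, 15 business days (Dec 2, Dec 3, Dec 6, Dec 7, …, Dec 20, Dec 21, Dec 22, skipping weekends) brings us to Wednesday, December 22, 2021, which is the last day of the remediation period.
Adding 72 calendar days to December 22, 2021 gives March 4, 2022, which is the last day of the notice period.
Adding 53 calendar days to March 4, 2022 gives April 26, 2022, which is the last day of the waiting period.
The date on which the withholding of payment becomes due: April 26, 2022 + 90 days = July 25, 2022.

July 25, 2022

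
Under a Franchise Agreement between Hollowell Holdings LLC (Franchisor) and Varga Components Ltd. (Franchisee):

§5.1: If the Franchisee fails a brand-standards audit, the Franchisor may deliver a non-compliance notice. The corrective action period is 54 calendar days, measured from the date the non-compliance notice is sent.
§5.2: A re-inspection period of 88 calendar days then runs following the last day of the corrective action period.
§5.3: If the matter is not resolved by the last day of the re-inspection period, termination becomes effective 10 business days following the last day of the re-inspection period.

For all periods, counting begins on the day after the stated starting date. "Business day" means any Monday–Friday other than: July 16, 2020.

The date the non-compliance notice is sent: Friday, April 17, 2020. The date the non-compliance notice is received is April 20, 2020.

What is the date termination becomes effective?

Adding 54 calendar days to April 17, 2020 gives June 10, 2020, which is the last day of the corrective action period.
The last day of the re-inspection period: June 10, 2020 + 88 days = September 6, 2020.
The date termination becomes effective: counting 10 business days from Sunday, September 6, 2020 (Sep 7, Sep 8, Sep 9, Sep 10, Sep 11, Sep 14, Sep 15, Sep 16, Sep 17, Sep 18, skipping weekends) reaches Friday, September 18, 2020.

September 18, 2020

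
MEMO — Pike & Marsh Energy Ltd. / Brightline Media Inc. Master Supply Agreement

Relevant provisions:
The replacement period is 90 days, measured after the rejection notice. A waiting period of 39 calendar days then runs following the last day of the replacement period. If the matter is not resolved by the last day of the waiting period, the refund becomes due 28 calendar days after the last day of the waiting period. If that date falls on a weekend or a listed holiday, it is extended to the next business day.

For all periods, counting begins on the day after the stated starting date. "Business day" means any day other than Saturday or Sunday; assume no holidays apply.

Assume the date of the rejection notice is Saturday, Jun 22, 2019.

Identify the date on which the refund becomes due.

Nov 26, 2019

Adding 90 calendar days to Jun 22, 2019 gives Sep 20, 2019, which is the last day of the replacement period.
The last day of the waiting period: Sep 20, 2019 + 39 days = Oct 29, 2019.
The date on which the refund becomes due: Oct 29, 2019 + 28 days = Nov 26, 2019. Nov 26, 2019 is a Tuesday, so no roll-forward applies.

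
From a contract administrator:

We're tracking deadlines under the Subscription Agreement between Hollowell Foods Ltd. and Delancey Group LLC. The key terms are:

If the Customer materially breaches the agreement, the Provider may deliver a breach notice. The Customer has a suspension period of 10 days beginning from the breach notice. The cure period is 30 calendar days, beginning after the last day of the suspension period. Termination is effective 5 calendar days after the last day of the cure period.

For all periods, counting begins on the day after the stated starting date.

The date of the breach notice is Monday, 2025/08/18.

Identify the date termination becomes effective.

The last day of the suspension period: 2025/08/18 + 10 days = 2025/08/28.
The last day of the cure period: 30 calendar days after 2025/08/28 is 2025/09/27.
The date termination becomes effective: 5 calendar days after 2025/09/27 is 2025/10/02.

2025/10/02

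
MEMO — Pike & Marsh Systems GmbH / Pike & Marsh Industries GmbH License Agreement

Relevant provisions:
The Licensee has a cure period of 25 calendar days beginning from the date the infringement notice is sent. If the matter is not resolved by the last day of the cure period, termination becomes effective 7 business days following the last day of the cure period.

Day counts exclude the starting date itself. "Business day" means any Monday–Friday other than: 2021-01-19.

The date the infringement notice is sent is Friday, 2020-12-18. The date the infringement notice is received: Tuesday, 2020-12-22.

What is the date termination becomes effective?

Adding 25 calendar days to 2020-12-18 gives 2021-01-12, which is the last day of the cure period.
The date termination becomes effective: 7 business days after Tuesday, 2021-01-12, skipping weekends and the listed holiday on Jan 19 — Jan 13, Jan 14, Jan 15, Jan 18, Jan 20, Jan 21, Jan 22 — lands on Friday, 2021-01-22.

2021-01-22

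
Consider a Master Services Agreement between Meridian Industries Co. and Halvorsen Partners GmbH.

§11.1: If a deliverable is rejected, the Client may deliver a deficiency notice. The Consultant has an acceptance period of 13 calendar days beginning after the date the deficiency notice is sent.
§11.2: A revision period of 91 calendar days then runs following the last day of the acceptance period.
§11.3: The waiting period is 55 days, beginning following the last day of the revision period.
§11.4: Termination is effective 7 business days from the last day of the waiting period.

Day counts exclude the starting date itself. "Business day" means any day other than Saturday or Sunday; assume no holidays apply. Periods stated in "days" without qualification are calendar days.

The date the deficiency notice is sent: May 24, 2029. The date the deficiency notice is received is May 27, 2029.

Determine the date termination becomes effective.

November 8, 2029

The last day of the acceptance period: 13 calendar days after May 24, 2029 is June 6, 2029.
The last day of the revision period: June 6, 2029 + 91 days = September 5, 2029.
The last day of the waiting period: September 5, 2029 + 55 days = October 30, 2029.
From Tuesday, October 30, 2029, 7 business days (Oct 31, Nov 1, Nov 2, Nov 5, Nov 6, Nov 7, Nov 8, skipping weekends) brings us to Thursday, November 8, 2029, which is the date termination becomes effective.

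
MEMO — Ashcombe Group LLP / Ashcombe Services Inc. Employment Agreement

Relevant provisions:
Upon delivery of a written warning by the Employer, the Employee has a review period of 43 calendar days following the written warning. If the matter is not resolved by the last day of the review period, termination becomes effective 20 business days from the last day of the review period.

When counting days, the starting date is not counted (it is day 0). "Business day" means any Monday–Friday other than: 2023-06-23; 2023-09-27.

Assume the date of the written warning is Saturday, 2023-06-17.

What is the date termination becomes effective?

The last day of the review period: 2023-06-17 + 43 days = 2023-07-30.
The date termination becomes effective: counting 20 business days from Sunday, 2023-07-30 (Jul 31, Aug 1, Aug 2, Aug 3, …, Aug 23, Aug 24, Aug 25, skipping weekends) reaches Friday, 2023-08-25.

2023-08-25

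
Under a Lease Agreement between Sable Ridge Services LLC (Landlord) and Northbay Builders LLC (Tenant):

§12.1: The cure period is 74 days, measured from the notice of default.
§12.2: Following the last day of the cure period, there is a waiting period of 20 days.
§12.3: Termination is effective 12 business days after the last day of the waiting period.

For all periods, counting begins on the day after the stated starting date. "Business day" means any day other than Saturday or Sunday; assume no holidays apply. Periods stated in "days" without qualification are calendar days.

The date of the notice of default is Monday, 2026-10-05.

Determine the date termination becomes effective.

2027-01-25

Adding 74 calendar days to 2026-10-05 gives 2026-12-18, which is the last day of the cure period.
The last day of the waiting period: 20 calendar days after 2026-12-18 is 2027-01-07.
The date termination becomes effective: counting 12 business days from Thursday, 2027-01-07 (Jan 8, Jan 11, Jan 12, Jan 13, …, Jan 21, Jan 22, Jan 25, skipping weekends) reaches Monday, 2027-01-25.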